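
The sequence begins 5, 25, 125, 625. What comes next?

Ratios: 25 / 5 = 5.0
This is a geometric sequence with common ratio r = 5.
Next term = 625 * 5 = 3125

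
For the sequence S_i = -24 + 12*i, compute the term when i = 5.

S_5 = -24 + 12*5 = -24 + 60 = 36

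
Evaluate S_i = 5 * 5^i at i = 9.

S_9 = 5 * 5^9 = 5 * 1953125 = 9765625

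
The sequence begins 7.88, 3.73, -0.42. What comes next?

Differences: 3.73 - 7.88 = -4.15
This is an arithmetic sequence with common difference d = -4.15.
Next term = -0.42 + -4.15 = -4.57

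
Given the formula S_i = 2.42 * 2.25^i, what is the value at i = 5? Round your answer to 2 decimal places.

S_5 = 2.42 * 2.25^5 ≈ 2.42 * 57.665 ≈ 139.55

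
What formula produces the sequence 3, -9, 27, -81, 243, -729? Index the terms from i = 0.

Check ratios: -9 / 3 = -3.0
Common ratio r = -3.
First term a = 3.
Formula: S_i = 3 * (-3)^i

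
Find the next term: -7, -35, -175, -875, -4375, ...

Ratios: -35 / -7 = 5.0
This is a geometric sequence with common ratio r = 5.
Next term = -4375 * 5 = -21875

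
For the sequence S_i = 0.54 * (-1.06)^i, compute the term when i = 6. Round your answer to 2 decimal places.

S_6 = 0.54 * (-1.06)^6 ≈ 0.54 * 1.4185 ≈ 0.77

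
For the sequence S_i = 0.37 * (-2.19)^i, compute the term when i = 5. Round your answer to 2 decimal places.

S_5 = 0.37 * (-2.19)^5 ≈ 0.37 * -50.3756 ≈ -18.64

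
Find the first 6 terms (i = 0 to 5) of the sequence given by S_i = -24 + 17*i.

This is an arithmetic sequence.
i=0: S_0 = -24 + 17*0 = -24
i=1: S_1 = -24 + 17*1 = -7
i=2: S_2 = -24 + 17*2 = 10
i=3: S_3 = -24 + 17*3 = 27
i=4: S_4 = -24 + 17*4 = 44
i=5: S_5 = -24 + 17*5 = 61
The first 6 terms are: [-24, -7, 10, 27, 44, 61]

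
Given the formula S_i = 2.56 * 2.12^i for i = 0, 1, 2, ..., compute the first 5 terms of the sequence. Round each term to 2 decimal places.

This is a geometric sequence.
i=0: S_0 = 2.56 * 2.12^0 = 2.56
i=1: S_1 = 2.56 * 2.12^1 ≈ 5.43
i=2: S_2 = 2.56 * 2.12^2 ≈ 11.51
i=3: S_3 = 2.56 * 2.12^3 ≈ 24.39
i=4: S_4 = 2.56 * 2.12^4 ≈ 51.71
The first 5 terms are: [2.56, 5.43, 11.51, 24.39, 51.71]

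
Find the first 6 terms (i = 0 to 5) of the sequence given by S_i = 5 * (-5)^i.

This is a geometric sequence.
i=0: S_0 = 5 * (-5)^0 = 5
i=1: S_1 = 5 * (-5)^1 = -25
i=2: S_2 = 5 * (-5)^2 = 125
i=3: S_3 = 5 * (-5)^3 = -625
i=4: S_4 = 5 * (-5)^4 = 3125
i=5: S_5 = 5 * (-5)^5 = -15625
The first 6 terms are: [5, -25, 125, -625, 3125, -15625]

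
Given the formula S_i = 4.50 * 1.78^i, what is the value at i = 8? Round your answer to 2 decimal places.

S_8 = 4.5 * 1.78^8 ≈ 4.5 * 100.7767 ≈ 453.5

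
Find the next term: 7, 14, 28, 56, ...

Ratios: 14 / 7 = 2.0
This is a geometric sequence with common ratio r = 2.
Next term = 56 * 2 = 112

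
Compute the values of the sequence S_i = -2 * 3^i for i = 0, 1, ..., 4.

This is a geometric sequence.
i=0: S_0 = -2 * 3^0 = -2
i=1: S_1 = -2 * 3^1 = -6
i=2: S_2 = -2 * 3^2 = -18
i=3: S_3 = -2 * 3^3 = -54
i=4: S_4 = -2 * 3^4 = -162
The first 5 terms are: [-2, -6, -18, -54, -162]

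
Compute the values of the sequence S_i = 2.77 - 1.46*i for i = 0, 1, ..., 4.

This is an arithmetic sequence.
i=0: S_0 = 2.77 + -1.46*0 = 2.77
i=1: S_1 = 2.77 + -1.46*1 = 1.31
i=2: S_2 = 2.77 + -1.46*2 = -0.15
i=3: S_3 = 2.77 + -1.46*3 = -1.61
i=4: S_4 = 2.77 + -1.46*4 = -3.07
The first 5 terms are: [2.77, 1.31, -0.15, -1.61, -3.07]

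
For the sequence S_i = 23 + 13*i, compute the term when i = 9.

S_9 = 23 + 13*9 = 23 + 117 = 140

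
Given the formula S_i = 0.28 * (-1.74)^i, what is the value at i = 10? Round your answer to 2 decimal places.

S_10 = 0.28 * (-1.74)^10 ≈ 0.28 * 254.3856 ≈ 71.23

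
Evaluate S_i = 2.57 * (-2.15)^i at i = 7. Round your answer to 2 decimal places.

S_7 = 2.57 * (-2.15)^7 ≈ 2.57 * -212.3583 ≈ -545.76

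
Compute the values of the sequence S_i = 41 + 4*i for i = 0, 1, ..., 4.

This is an arithmetic sequence.
i=0: S_0 = 41 + 4*0 = 41
i=1: S_1 = 41 + 4*1 = 45
i=2: S_2 = 41 + 4*2 = 49
i=3: S_3 = 41 + 4*3 = 53
i=4: S_4 = 41 + 4*4 = 57
The first 5 terms are: [41, 45, 49, 53, 57]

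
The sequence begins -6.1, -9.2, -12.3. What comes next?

Differences: -9.2 - -6.1 = -3.1
This is an arithmetic sequence with common difference d = -3.1.
Next term = -12.3 + -3.1 = -15.4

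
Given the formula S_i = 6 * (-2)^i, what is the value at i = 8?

S_8 = 6 * (-2)^8 = 6 * 256 = 1536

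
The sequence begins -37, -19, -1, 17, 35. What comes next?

Differences: -19 - -37 = 18
This is an arithmetic sequence with common difference d = 18.
Next term = 35 + 18 = 53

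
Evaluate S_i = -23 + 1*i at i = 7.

S_7 = -23 + 1*7 = -23 + 7 = -16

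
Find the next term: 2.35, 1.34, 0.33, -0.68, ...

Differences: 1.34 - 2.35 = -1.01
This is an arithmetic sequence with common difference d = -1.01.
Next term = -0.68 + -1.01 = -1.69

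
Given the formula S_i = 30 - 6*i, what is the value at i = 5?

S_5 = 30 + -6*5 = 30 + -30 = 0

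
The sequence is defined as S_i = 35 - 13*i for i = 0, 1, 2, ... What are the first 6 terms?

This is an arithmetic sequence.
i=0: S_0 = 35 + -13*0 = 35
i=1: S_1 = 35 + -13*1 = 22
i=2: S_2 = 35 + -13*2 = 9
i=3: S_3 = 35 + -13*3 = -4
i=4: S_4 = 35 + -13*4 = -17
i=5: S_5 = 35 + -13*5 = -30
The first 6 terms are: [35, 22, 9, -4, -17, -30]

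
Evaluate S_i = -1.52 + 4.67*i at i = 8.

S_8 = -1.52 + 4.67*8 = -1.52 + 37.36 = 35.84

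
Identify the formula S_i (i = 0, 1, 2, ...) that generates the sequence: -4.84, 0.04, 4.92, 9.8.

Check differences: 0.04 - -4.84 = 4.88
4.92 - 0.04 = 4.88
Common difference d = 4.88.
First term a = -4.84.
Formula: S_i = -4.84 + 4.88*i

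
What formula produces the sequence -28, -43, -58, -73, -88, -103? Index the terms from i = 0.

Check differences: -43 - -28 = -15
-58 - -43 = -15
Common difference d = -15.
First term a = -28.
Formula: S_i = -28 - 15*i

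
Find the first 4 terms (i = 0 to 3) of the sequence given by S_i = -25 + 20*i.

This is an arithmetic sequence.
i=0: S_0 = -25 + 20*0 = -25
i=1: S_1 = -25 + 20*1 = -5
i=2: S_2 = -25 + 20*2 = 15
i=3: S_3 = -25 + 20*3 = 35
The first 4 terms are: [-25, -5, 15, 35]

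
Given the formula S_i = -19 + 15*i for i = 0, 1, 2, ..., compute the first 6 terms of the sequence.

This is an arithmetic sequence.
i=0: S_0 = -19 + 15*0 = -19
i=1: S_1 = -19 + 15*1 = -4
i=2: S_2 = -19 + 15*2 = 11
i=3: S_3 = -19 + 15*3 = 26
i=4: S_4 = -19 + 15*4 = 41
i=5: S_5 = -19 + 15*5 = 56
The first 6 terms are: [-19, -4, 11, 26, 41, 56]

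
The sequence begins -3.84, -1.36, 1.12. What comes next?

Differences: -1.36 - -3.84 = 2.48
This is an arithmetic sequence with common difference d = 2.48.
Next term = 1.12 + 2.48 = 3.6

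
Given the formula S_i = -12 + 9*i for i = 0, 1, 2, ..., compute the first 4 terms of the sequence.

This is an arithmetic sequence.
i=0: S_0 = -12 + 9*0 = -12
i=1: S_1 = -12 + 9*1 = -3
i=2: S_2 = -12 + 9*2 = 6
i=3: S_3 = -12 + 9*3 = 15
The first 4 terms are: [-12, -3, 6, 15]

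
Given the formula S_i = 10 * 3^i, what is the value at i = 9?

S_9 = 10 * 3^9 = 10 * 19683 = 196830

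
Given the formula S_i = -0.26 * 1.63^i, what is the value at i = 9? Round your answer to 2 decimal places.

S_9 = -0.26 * 1.63^9 ≈ -0.26 * 81.2248 ≈ -21.12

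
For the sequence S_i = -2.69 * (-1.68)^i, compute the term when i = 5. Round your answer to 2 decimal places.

S_5 = -2.69 * (-1.68)^5 ≈ -2.69 * -13.3828 ≈ 36.0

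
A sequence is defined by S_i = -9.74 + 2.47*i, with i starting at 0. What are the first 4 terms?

This is an arithmetic sequence.
i=0: S_0 = -9.74 + 2.47*0 = -9.74
i=1: S_1 = -9.74 + 2.47*1 = -7.27
i=2: S_2 = -9.74 + 2.47*2 = -4.8
i=3: S_3 = -9.74 + 2.47*3 = -2.33
The first 4 terms are: [-9.74, -7.27, -4.8, -2.33]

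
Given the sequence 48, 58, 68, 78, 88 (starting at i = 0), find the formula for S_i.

Check differences: 58 - 48 = 10
68 - 58 = 10
Common difference d = 10.
First term a = 48.
Formula: S_i = 48 + 10*i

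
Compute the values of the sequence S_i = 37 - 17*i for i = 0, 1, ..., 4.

This is an arithmetic sequence.
i=0: S_0 = 37 + -17*0 = 37
i=1: S_1 = 37 + -17*1 = 20
i=2: S_2 = 37 + -17*2 = 3
i=3: S_3 = 37 + -17*3 = -14
i=4: S_4 = 37 + -17*4 = -31
The first 5 terms are: [37, 20, 3, -14, -31]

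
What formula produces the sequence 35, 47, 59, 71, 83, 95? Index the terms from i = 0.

Check differences: 47 - 35 = 12
59 - 47 = 12
Common difference d = 12.
First term a = 35.
Formula: S_i = 35 + 12*i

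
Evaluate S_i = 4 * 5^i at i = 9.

S_9 = 4 * 5^9 = 4 * 1953125 = 7812500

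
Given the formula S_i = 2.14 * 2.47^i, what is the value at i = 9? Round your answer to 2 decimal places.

S_9 = 2.14 * 2.47^9 ≈ 2.14 * 3421.9415 ≈ 7322.95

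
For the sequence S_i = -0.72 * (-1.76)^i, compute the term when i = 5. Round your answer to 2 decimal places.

S_5 = -0.72 * (-1.76)^5 ≈ -0.72 * -16.8874 ≈ 12.16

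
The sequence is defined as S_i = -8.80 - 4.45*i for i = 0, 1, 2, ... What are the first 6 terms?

This is an arithmetic sequence.
i=0: S_0 = -8.8 + -4.45*0 = -8.8
i=1: S_1 = -8.8 + -4.45*1 = -13.25
i=2: S_2 = -8.8 + -4.45*2 = -17.7
i=3: S_3 = -8.8 + -4.45*3 = -22.15
i=4: S_4 = -8.8 + -4.45*4 = -26.6
i=5: S_5 = -8.8 + -4.45*5 = -31.05
The first 6 terms are: [-8.8, -13.25, -17.7, -22.15, -26.6, -31.05]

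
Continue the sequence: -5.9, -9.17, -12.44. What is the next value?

Differences: -9.17 - -5.9 = -3.27
This is an arithmetic sequence with common difference d = -3.27.
Next term = -12.44 + -3.27 = -15.71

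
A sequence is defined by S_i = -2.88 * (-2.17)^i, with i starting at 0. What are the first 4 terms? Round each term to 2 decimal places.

This is a geometric sequence.
i=0: S_0 = -2.88 * (-2.17)^0 = -2.88
i=1: S_1 = -2.88 * (-2.17)^1 ≈ 6.25
i=2: S_2 = -2.88 * (-2.17)^2 ≈ -13.56
i=3: S_3 = -2.88 * (-2.17)^3 ≈ 29.43
The first 4 terms are: [-2.88, 6.25, -13.56, 29.43]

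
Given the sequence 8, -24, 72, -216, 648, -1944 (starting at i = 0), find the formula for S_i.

Check ratios: -24 / 8 = -3.0
Common ratio r = -3.
First term a = 8.
Formula: S_i = 8 * (-3)^i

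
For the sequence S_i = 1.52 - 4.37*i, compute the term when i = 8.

S_8 = 1.52 + -4.37*8 = 1.52 + -34.96 = -33.44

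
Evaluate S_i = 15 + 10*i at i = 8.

S_8 = 15 + 10*8 = 15 + 80 = 95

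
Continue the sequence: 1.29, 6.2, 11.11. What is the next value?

Differences: 6.2 - 1.29 = 4.91
This is an arithmetic sequence with common difference d = 4.91.
Next term = 11.11 + 4.91 = 16.02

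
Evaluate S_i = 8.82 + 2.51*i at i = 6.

S_6 = 8.82 + 2.51*6 = 8.82 + 15.06 = 23.88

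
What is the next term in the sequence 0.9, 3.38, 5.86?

Differences: 3.38 - 0.9 = 2.48
This is an arithmetic sequence with common difference d = 2.48.
Next term = 5.86 + 2.48 = 8.34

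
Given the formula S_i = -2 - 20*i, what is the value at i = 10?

S_10 = -2 + -20*10 = -2 + -200 = -202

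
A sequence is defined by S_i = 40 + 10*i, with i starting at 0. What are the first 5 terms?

This is an arithmetic sequence.
i=0: S_0 = 40 + 10*0 = 40
i=1: S_1 = 40 + 10*1 = 50
i=2: S_2 = 40 + 10*2 = 60
i=3: S_3 = 40 + 10*3 = 70
i=4: S_4 = 40 + 10*4 = 80
The first 5 terms are: [40, 50, 60, 70, 80]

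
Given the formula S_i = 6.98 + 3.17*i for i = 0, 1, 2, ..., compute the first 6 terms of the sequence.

This is an arithmetic sequence.
i=0: S_0 = 6.98 + 3.17*0 = 6.98
i=1: S_1 = 6.98 + 3.17*1 = 10.15
i=2: S_2 = 6.98 + 3.17*2 = 13.32
i=3: S_3 = 6.98 + 3.17*3 = 16.49
i=4: S_4 = 6.98 + 3.17*4 = 19.66
i=5: S_5 = 6.98 + 3.17*5 = 22.83
The first 6 terms are: [6.98, 10.15, 13.32, 16.49, 19.66, 22.83]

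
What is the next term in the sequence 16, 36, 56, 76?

Differences: 36 - 16 = 20
This is an arithmetic sequence with common difference d = 20.
Next term = 76 + 20 = 96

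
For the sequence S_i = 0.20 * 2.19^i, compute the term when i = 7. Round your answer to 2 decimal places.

S_7 = 0.2 * 2.19^7 ≈ 0.2 * 241.6066 ≈ 48.32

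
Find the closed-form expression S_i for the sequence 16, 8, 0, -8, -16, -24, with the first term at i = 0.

Check differences: 8 - 16 = -8
0 - 8 = -8
Common difference d = -8.
First term a = 16.
Formula: S_i = 16 - 8*i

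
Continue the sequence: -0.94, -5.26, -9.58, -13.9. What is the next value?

Differences: -5.26 - -0.94 = -4.32
This is an arithmetic sequence with common difference d = -4.32.
Next term = -13.9 + -4.32 = -18.22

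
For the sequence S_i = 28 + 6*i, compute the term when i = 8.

S_8 = 28 + 6*8 = 28 + 48 = 76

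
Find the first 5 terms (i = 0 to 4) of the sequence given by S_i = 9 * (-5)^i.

This is a geometric sequence.
i=0: S_0 = 9 * (-5)^0 = 9
i=1: S_1 = 9 * (-5)^1 = -45
i=2: S_2 = 9 * (-5)^2 = 225
i=3: S_3 = 9 * (-5)^3 = -1125
i=4: S_4 = 9 * (-5)^4 = 5625
The first 5 terms are: [9, -45, 225, -1125, 5625]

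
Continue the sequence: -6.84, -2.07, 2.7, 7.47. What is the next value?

Differences: -2.07 - -6.84 = 4.77
This is an arithmetic sequence with common difference d = 4.77.
Next term = 7.47 + 4.77 = 12.24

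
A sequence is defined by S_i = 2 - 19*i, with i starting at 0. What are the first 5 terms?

This is an arithmetic sequence.
i=0: S_0 = 2 + -19*0 = 2
i=1: S_1 = 2 + -19*1 = -17
i=2: S_2 = 2 + -19*2 = -36
i=3: S_3 = 2 + -19*3 = -55
i=4: S_4 = 2 + -19*4 = -74
The first 5 terms are: [2, -17, -36, -55, -74]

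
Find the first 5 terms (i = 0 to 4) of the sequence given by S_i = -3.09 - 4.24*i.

This is an arithmetic sequence.
i=0: S_0 = -3.09 + -4.24*0 = -3.09
i=1: S_1 = -3.09 + -4.24*1 = -7.33
i=2: S_2 = -3.09 + -4.24*2 = -11.57
i=3: S_3 = -3.09 + -4.24*3 = -15.81
i=4: S_4 = -3.09 + -4.24*4 = -20.05
The first 5 terms are: [-3.09, -7.33, -11.57, -15.81, -20.05]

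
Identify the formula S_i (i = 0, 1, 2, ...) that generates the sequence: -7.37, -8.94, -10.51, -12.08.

Check differences: -8.94 - -7.37 = -1.57
-10.51 - -8.94 = -1.57
Common difference d = -1.57.
First term a = -7.37.
Formula: S_i = -7.37 - 1.57*i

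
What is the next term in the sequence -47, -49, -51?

Differences: -49 - -47 = -2
This is an arithmetic sequence with common difference d = -2.
Next term = -51 + -2 = -53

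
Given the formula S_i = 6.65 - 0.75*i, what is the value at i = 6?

S_6 = 6.65 + -0.75*6 = 6.65 + -4.5 = 2.15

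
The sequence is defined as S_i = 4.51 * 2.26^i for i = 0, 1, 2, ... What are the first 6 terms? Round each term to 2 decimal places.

This is a geometric sequence.
i=0: S_0 = 4.51 * 2.26^0 = 4.51
i=1: S_1 = 4.51 * 2.26^1 ≈ 10.19
i=2: S_2 = 4.51 * 2.26^2 ≈ 23.04
i=3: S_3 = 4.51 * 2.26^3 ≈ 52.06
i=4: S_4 = 4.51 * 2.26^4 ≈ 117.65
i=5: S_5 = 4.51 * 2.26^5 ≈ 265.9
The first 6 terms are: [4.51, 10.19, 23.04, 52.06, 117.65, 265.9]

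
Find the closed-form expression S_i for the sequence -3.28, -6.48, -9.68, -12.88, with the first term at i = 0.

Check differences: -6.48 - -3.28 = -3.2
-9.68 - -6.48 = -3.2
Common difference d = -3.2.
First term a = -3.28.
Formula: S_i = -3.28 - 3.20*i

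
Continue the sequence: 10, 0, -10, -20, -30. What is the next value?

Differences: 0 - 10 = -10
This is an arithmetic sequence with common difference d = -10.
Next term = -30 + -10 = -40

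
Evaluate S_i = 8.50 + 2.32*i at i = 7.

S_7 = 8.5 + 2.32*7 = 8.5 + 16.24 = 24.74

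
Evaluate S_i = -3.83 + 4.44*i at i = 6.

S_6 = -3.83 + 4.44*6 = -3.83 + 26.64 = 22.81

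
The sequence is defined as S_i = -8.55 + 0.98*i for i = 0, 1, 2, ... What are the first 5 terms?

This is an arithmetic sequence.
i=0: S_0 = -8.55 + 0.98*0 = -8.55
i=1: S_1 = -8.55 + 0.98*1 = -7.57
i=2: S_2 = -8.55 + 0.98*2 = -6.59
i=3: S_3 = -8.55 + 0.98*3 = -5.61
i=4: S_4 = -8.55 + 0.98*4 = -4.63
The first 5 terms are: [-8.55, -7.57, -6.59, -5.61, -4.63]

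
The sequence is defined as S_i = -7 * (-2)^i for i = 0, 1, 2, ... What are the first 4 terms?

This is a geometric sequence.
i=0: S_0 = -7 * (-2)^0 = -7
i=1: S_1 = -7 * (-2)^1 = 14
i=2: S_2 = -7 * (-2)^2 = -28
i=3: S_3 = -7 * (-2)^3 = 56
The first 4 terms are: [-7, 14, -28, 56]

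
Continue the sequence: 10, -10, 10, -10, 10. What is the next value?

Ratios: -10 / 10 = -1.0
This is a geometric sequence with common ratio r = -1.
Next term = 10 * -1 = -10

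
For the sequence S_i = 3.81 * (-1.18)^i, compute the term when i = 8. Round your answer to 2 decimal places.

S_8 = 3.81 * (-1.18)^8 ≈ 3.81 * 3.7589 ≈ 14.32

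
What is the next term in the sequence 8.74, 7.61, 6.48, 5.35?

Differences: 7.61 - 8.74 = -1.13
This is an arithmetic sequence with common difference d = -1.13.
Next term = 5.35 + -1.13 = 4.22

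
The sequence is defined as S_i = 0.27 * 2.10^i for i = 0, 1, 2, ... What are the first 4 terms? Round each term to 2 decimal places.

This is a geometric sequence.
i=0: S_0 = 0.27 * 2.1^0 = 0.27
i=1: S_1 = 0.27 * 2.1^1 ≈ 0.57
i=2: S_2 = 0.27 * 2.1^2 ≈ 1.19
i=3: S_3 = 0.27 * 2.1^3 ≈ 2.5
The first 4 terms are: [0.27, 0.57, 1.19, 2.5]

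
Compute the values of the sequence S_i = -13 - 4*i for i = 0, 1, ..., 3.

This is an arithmetic sequence.
i=0: S_0 = -13 + -4*0 = -13
i=1: S_1 = -13 + -4*1 = -17
i=2: S_2 = -13 + -4*2 = -21
i=3: S_3 = -13 + -4*3 = -25
The first 4 terms are: [-13, -17, -21, -25]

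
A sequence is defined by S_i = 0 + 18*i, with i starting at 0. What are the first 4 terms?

This is an arithmetic sequence.
i=0: S_0 = 0 + 18*0 = 0
i=1: S_1 = 0 + 18*1 = 18
i=2: S_2 = 0 + 18*2 = 36
i=3: S_3 = 0 + 18*3 = 54
The first 4 terms are: [0, 18, 36, 54]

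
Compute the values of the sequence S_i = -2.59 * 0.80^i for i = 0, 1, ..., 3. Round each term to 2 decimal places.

This is a geometric sequence.
i=0: S_0 = -2.59 * 0.8^0 = -2.59
i=1: S_1 = -2.59 * 0.8^1 ≈ -2.07
i=2: S_2 = -2.59 * 0.8^2 ≈ -1.66
i=3: S_3 = -2.59 * 0.8^3 ≈ -1.33
The first 4 terms are: [-2.59, -2.07, -1.66, -1.33]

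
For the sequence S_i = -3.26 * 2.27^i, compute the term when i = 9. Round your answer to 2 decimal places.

S_9 = -3.26 * 2.27^9 ≈ -3.26 * 1600.4154 ≈ -5217.35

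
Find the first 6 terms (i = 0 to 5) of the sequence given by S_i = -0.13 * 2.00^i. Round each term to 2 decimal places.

This is a geometric sequence.
i=0: S_0 = -0.13 * 2.0^0 = -0.13
i=1: S_1 = -0.13 * 2.0^1 = -0.26
i=2: S_2 = -0.13 * 2.0^2 = -0.52
i=3: S_3 = -0.13 * 2.0^3 = -1.04
i=4: S_4 = -0.13 * 2.0^4 = -2.08
i=5: S_5 = -0.13 * 2.0^5 = -4.16
The first 6 terms are: [-0.13, -0.26, -0.52, -1.04, -2.08, -4.16]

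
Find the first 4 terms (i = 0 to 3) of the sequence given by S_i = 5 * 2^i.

This is a geometric sequence.
i=0: S_0 = 5 * 2^0 = 5
i=1: S_1 = 5 * 2^1 = 10
i=2: S_2 = 5 * 2^2 = 20
i=3: S_3 = 5 * 2^3 = 40
The first 4 terms are: [5, 10, 20, 40]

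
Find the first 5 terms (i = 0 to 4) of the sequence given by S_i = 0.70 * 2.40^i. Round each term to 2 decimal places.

This is a geometric sequence.
i=0: S_0 = 0.7 * 2.4^0 = 0.7
i=1: S_1 = 0.7 * 2.4^1 = 1.68
i=2: S_2 = 0.7 * 2.4^2 ≈ 4.03
i=3: S_3 = 0.7 * 2.4^3 ≈ 9.68
i=4: S_4 = 0.7 * 2.4^4 ≈ 23.22
The first 5 terms are: [0.7, 1.68, 4.03, 9.68, 23.22]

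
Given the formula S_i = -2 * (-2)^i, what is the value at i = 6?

S_6 = -2 * (-2)^6 = -2 * 64 = -128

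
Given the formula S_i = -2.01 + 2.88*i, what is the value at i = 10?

S_10 = -2.01 + 2.88*10 = -2.01 + 28.8 = 26.79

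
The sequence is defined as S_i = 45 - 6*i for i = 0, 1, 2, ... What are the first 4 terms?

This is an arithmetic sequence.
i=0: S_0 = 45 + -6*0 = 45
i=1: S_1 = 45 + -6*1 = 39
i=2: S_2 = 45 + -6*2 = 33
i=3: S_3 = 45 + -6*3 = 27
The first 4 terms are: [45, 39, 33, 27]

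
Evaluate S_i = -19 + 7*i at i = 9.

S_9 = -19 + 7*9 = -19 + 63 = 44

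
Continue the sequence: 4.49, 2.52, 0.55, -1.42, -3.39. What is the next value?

Differences: 2.52 - 4.49 = -1.97
This is an arithmetic sequence with common difference d = -1.97.
Next term = -3.39 + -1.97 = -5.36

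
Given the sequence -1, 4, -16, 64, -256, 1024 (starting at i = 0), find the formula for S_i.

Check ratios: 4 / -1 = -4.0
Common ratio r = -4.
First term a = -1.
Formula: S_i = -1 * (-4)^i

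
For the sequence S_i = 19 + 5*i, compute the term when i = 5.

S_5 = 19 + 5*5 = 19 + 25 = 44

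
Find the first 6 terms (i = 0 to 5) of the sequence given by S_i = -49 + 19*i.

This is an arithmetic sequence.
i=0: S_0 = -49 + 19*0 = -49
i=1: S_1 = -49 + 19*1 = -30
i=2: S_2 = -49 + 19*2 = -11
i=3: S_3 = -49 + 19*3 = 8
i=4: S_4 = -49 + 19*4 = 27
i=5: S_5 = -49 + 19*5 = 46
The first 6 terms are: [-49, -30, -11, 8, 27, 46]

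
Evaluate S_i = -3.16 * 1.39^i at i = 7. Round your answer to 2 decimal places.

S_7 = -3.16 * 1.39^7 ≈ -3.16 * 10.0254 ≈ -31.68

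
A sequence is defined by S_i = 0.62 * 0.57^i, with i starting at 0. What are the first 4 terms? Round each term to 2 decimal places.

This is a geometric sequence.
i=0: S_0 = 0.62 * 0.57^0 = 0.62
i=1: S_1 = 0.62 * 0.57^1 ≈ 0.35
i=2: S_2 = 0.62 * 0.57^2 ≈ 0.2
i=3: S_3 = 0.62 * 0.57^3 ≈ 0.11
The first 4 terms are: [0.62, 0.35, 0.2, 0.11]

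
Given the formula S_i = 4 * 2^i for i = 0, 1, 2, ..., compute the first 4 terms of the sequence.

This is a geometric sequence.
i=0: S_0 = 4 * 2^0 = 4
i=1: S_1 = 4 * 2^1 = 8
i=2: S_2 = 4 * 2^2 = 16
i=3: S_3 = 4 * 2^3 = 32
The first 4 terms are: [4, 8, 16, 32]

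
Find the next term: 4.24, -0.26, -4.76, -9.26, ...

Differences: -0.26 - 4.24 = -4.5
This is an arithmetic sequence with common difference d = -4.5.
Next term = -9.26 + -4.5 = -13.76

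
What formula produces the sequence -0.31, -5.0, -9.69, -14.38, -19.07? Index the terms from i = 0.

Check differences: -5.0 - -0.31 = -4.69
-9.69 - -5.0 = -4.69
Common difference d = -4.69.
First term a = -0.31.
Formula: S_i = -0.31 - 4.69*i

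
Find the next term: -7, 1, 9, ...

Differences: 1 - -7 = 8
This is an arithmetic sequence with common difference d = 8.
Next term = 9 + 8 = 17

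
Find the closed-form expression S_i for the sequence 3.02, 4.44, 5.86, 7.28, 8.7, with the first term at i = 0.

Check differences: 4.44 - 3.02 = 1.42
5.86 - 4.44 = 1.42
Common difference d = 1.42.
First term a = 3.02.
Formula: S_i = 3.02 + 1.42*i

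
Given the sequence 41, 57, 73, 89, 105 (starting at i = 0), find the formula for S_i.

Check differences: 57 - 41 = 16
73 - 57 = 16
Common difference d = 16.
First term a = 41.
Formula: S_i = 41 + 16*i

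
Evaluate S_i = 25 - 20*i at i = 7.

S_7 = 25 + -20*7 = 25 + -140 = -115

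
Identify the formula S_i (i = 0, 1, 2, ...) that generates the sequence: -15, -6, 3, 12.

Check differences: -6 - -15 = 9
3 - -6 = 9
Common difference d = 9.
First term a = -15.
Formula: S_i = -15 + 9*i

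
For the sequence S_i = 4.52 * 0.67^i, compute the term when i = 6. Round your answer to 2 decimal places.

S_6 = 4.52 * 0.67^6 ≈ 4.52 * 0.0905 ≈ 0.41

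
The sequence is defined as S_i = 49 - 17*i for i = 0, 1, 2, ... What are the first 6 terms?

This is an arithmetic sequence.
i=0: S_0 = 49 + -17*0 = 49
i=1: S_1 = 49 + -17*1 = 32
i=2: S_2 = 49 + -17*2 = 15
i=3: S_3 = 49 + -17*3 = -2
i=4: S_4 = 49 + -17*4 = -19
i=5: S_5 = 49 + -17*5 = -36
The first 6 terms are: [49, 32, 15, -2, -19, -36]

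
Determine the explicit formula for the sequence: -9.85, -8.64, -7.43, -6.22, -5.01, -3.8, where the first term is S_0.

Check differences: -8.64 - -9.85 = 1.21
-7.43 - -8.64 = 1.21
Common difference d = 1.21.
First term a = -9.85.
Formula: S_i = -9.85 + 1.21*i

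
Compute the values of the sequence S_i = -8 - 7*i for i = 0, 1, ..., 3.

This is an arithmetic sequence.
i=0: S_0 = -8 + -7*0 = -8
i=1: S_1 = -8 + -7*1 = -15
i=2: S_2 = -8 + -7*2 = -22
i=3: S_3 = -8 + -7*3 = -29
The first 4 terms are: [-8, -15, -22, -29]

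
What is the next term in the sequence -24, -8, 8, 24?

Differences: -8 - -24 = 16
This is an arithmetic sequence with common difference d = 16.
Next term = 24 + 16 = 40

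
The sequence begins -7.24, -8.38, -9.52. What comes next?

Differences: -8.38 - -7.24 = -1.14
This is an arithmetic sequence with common difference d = -1.14.
Next term = -9.52 + -1.14 = -10.66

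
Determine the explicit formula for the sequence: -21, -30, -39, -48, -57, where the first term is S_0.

Check differences: -30 - -21 = -9
-39 - -30 = -9
Common difference d = -9.
First term a = -21.
Formula: S_i = -21 - 9*i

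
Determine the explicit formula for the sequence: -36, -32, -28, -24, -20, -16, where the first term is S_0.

Check differences: -32 - -36 = 4
-28 - -32 = 4
Common difference d = 4.
First term a = -36.
Formula: S_i = -36 + 4*i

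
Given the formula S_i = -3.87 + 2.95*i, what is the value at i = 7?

S_7 = -3.87 + 2.95*7 = -3.87 + 20.65 = 16.78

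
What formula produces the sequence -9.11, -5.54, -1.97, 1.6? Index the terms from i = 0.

Check differences: -5.54 - -9.11 = 3.57
-1.97 - -5.54 = 3.57
Common difference d = 3.57.
First term a = -9.11.
Formula: S_i = -9.11 + 3.57*i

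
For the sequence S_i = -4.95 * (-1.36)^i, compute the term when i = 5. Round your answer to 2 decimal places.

S_5 = -4.95 * (-1.36)^5 ≈ -4.95 * -4.6526 ≈ 23.03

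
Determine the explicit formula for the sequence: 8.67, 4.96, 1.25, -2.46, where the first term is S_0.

Check differences: 4.96 - 8.67 = -3.71
1.25 - 4.96 = -3.71
Common difference d = -3.71.
First term a = 8.67.
Formula: S_i = 8.67 - 3.71*i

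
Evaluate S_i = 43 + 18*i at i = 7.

S_7 = 43 + 18*7 = 43 + 126 = 169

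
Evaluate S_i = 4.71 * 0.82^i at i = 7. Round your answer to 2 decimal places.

S_7 = 4.71 * 0.82^7 ≈ 4.71 * 0.2493 ≈ 1.17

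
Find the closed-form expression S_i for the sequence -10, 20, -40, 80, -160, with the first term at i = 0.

Check ratios: 20 / -10 = -2.0
Common ratio r = -2.
First term a = -10.
Formula: S_i = -10 * (-2)^i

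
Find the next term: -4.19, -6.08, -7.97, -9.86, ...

Differences: -6.08 - -4.19 = -1.89
This is an arithmetic sequence with common difference d = -1.89.
Next term = -9.86 + -1.89 = -11.75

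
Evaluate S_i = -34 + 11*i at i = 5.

S_5 = -34 + 11*5 = -34 + 55 = 21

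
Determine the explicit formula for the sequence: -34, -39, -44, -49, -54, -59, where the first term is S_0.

Check differences: -39 - -34 = -5
-44 - -39 = -5
Common difference d = -5.
First term a = -34.
Formula: S_i = -34 - 5*i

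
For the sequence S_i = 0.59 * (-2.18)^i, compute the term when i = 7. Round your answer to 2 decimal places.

S_7 = 0.59 * (-2.18)^7 ≈ 0.59 * -233.989 ≈ -138.05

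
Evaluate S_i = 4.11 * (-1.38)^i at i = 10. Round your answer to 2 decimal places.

S_10 = 4.11 * (-1.38)^10 ≈ 4.11 * 25.049 ≈ 102.95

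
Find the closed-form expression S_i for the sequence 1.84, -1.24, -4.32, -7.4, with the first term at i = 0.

Check differences: -1.24 - 1.84 = -3.08
-4.32 - -1.24 = -3.08
Common difference d = -3.08.
First term a = 1.84.
Formula: S_i = 1.84 - 3.08*i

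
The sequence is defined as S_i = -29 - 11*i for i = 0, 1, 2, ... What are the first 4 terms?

This is an arithmetic sequence.
i=0: S_0 = -29 + -11*0 = -29
i=1: S_1 = -29 + -11*1 = -40
i=2: S_2 = -29 + -11*2 = -51
i=3: S_3 = -29 + -11*3 = -62
The first 4 terms are: [-29, -40, -51, -62]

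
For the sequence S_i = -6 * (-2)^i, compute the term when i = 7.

S_7 = -6 * (-2)^7 = -6 * -128 = 768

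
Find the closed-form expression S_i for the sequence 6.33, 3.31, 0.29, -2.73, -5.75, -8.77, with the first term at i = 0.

Check differences: 3.31 - 6.33 = -3.02
0.29 - 3.31 = -3.02
Common difference d = -3.02.
First term a = 6.33.
Formula: S_i = 6.33 - 3.02*i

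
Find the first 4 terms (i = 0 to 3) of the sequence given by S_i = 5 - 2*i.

This is an arithmetic sequence.
i=0: S_0 = 5 + -2*0 = 5
i=1: S_1 = 5 + -2*1 = 3
i=2: S_2 = 5 + -2*2 = 1
i=3: S_3 = 5 + -2*3 = -1
The first 4 terms are: [5, 3, 1, -1]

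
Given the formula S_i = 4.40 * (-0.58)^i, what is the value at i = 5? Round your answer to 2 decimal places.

S_5 = 4.4 * (-0.58)^5 ≈ 4.4 * -0.0656 ≈ -0.29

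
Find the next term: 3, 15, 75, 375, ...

Ratios: 15 / 3 = 5.0
This is a geometric sequence with common ratio r = 5.
Next term = 375 * 5 = 1875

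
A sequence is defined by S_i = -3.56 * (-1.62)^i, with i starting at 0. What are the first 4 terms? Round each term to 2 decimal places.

This is a geometric sequence.
i=0: S_0 = -3.56 * (-1.62)^0 = -3.56
i=1: S_1 = -3.56 * (-1.62)^1 ≈ 5.77
i=2: S_2 = -3.56 * (-1.62)^2 ≈ -9.34
i=3: S_3 = -3.56 * (-1.62)^3 ≈ 15.14
The first 4 terms are: [-3.56, 5.77, -9.34, 15.14]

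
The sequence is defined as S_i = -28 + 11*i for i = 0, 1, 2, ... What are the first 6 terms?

This is an arithmetic sequence.
i=0: S_0 = -28 + 11*0 = -28
i=1: S_1 = -28 + 11*1 = -17
i=2: S_2 = -28 + 11*2 = -6
i=3: S_3 = -28 + 11*3 = 5
i=4: S_4 = -28 + 11*4 = 16
i=5: S_5 = -28 + 11*5 = 27
The first 6 terms are: [-28, -17, -6, 5, 16, 27]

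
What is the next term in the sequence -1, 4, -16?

Ratios: 4 / -1 = -4.0
This is a geometric sequence with common ratio r = -4.
Next term = -16 * -4 = 64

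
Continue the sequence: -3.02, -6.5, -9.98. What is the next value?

Differences: -6.5 - -3.02 = -3.48
This is an arithmetic sequence with common difference d = -3.48.
Next term = -9.98 + -3.48 = -13.46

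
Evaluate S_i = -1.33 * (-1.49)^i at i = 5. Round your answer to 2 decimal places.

S_5 = -1.33 * (-1.49)^5 ≈ -1.33 * -7.344 ≈ 9.77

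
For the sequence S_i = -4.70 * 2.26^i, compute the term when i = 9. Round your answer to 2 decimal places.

S_9 = -4.7 * 2.26^9 ≈ -4.7 * 1538.0695 ≈ -7228.93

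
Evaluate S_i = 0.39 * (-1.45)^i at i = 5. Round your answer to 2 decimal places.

S_5 = 0.39 * (-1.45)^5 ≈ 0.39 * -6.4097 ≈ -2.5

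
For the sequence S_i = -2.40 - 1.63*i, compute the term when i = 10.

S_10 = -2.4 + -1.63*10 = -2.4 + -16.3 = -18.7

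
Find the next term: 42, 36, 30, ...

Differences: 36 - 42 = -6
This is an arithmetic sequence with common difference d = -6.
Next term = 30 + -6 = 24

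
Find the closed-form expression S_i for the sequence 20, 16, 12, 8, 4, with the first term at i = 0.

Check differences: 16 - 20 = -4
12 - 16 = -4
Common difference d = -4.
First term a = 20.
Formula: S_i = 20 - 4*i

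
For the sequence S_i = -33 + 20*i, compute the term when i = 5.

S_5 = -33 + 20*5 = -33 + 100 = 67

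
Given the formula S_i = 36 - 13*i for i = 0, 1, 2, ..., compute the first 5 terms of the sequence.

This is an arithmetic sequence.
i=0: S_0 = 36 + -13*0 = 36
i=1: S_1 = 36 + -13*1 = 23
i=2: S_2 = 36 + -13*2 = 10
i=3: S_3 = 36 + -13*3 = -3
i=4: S_4 = 36 + -13*4 = -16
The first 5 terms are: [36, 23, 10, -3, -16]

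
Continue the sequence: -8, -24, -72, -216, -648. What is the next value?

Ratios: -24 / -8 = 3.0
This is a geometric sequence with common ratio r = 3.
Next term = -648 * 3 = -1944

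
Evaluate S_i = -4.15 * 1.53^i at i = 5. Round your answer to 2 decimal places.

S_5 = -4.15 * 1.53^5 ≈ -4.15 * 8.3841 ≈ -34.79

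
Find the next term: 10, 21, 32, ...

Differences: 21 - 10 = 11
This is an arithmetic sequence with common difference d = 11.
Next term = 32 + 11 = 43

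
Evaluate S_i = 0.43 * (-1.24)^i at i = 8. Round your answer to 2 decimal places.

S_8 = 0.43 * (-1.24)^8 ≈ 0.43 * 5.5895 ≈ 2.4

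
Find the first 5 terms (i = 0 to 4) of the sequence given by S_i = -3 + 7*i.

This is an arithmetic sequence.
i=0: S_0 = -3 + 7*0 = -3
i=1: S_1 = -3 + 7*1 = 4
i=2: S_2 = -3 + 7*2 = 11
i=3: S_3 = -3 + 7*3 = 18
i=4: S_4 = -3 + 7*4 = 25
The first 5 terms are: [-3, 4, 11, 18, 25]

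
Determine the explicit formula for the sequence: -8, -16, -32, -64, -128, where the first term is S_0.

Check ratios: -16 / -8 = 2.0
Common ratio r = 2.
First term a = -8.
Formula: S_i = -8 * 2^i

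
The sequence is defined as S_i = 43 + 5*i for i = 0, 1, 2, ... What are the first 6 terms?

This is an arithmetic sequence.
i=0: S_0 = 43 + 5*0 = 43
i=1: S_1 = 43 + 5*1 = 48
i=2: S_2 = 43 + 5*2 = 53
i=3: S_3 = 43 + 5*3 = 58
i=4: S_4 = 43 + 5*4 = 63
i=5: S_5 = 43 + 5*5 = 68
The first 6 terms are: [43, 48, 53, 58, 63, 68]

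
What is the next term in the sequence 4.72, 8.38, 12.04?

Differences: 8.38 - 4.72 = 3.66
This is an arithmetic sequence with common difference d = 3.66.
Next term = 12.04 + 3.66 = 15.7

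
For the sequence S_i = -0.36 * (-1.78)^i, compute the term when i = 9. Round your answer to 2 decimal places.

S_9 = -0.36 * (-1.78)^9 ≈ -0.36 * -179.3825 ≈ 64.58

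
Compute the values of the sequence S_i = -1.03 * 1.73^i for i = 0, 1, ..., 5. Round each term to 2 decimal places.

This is a geometric sequence.
i=0: S_0 = -1.03 * 1.73^0 = -1.03
i=1: S_1 = -1.03 * 1.73^1 ≈ -1.78
i=2: S_2 = -1.03 * 1.73^2 ≈ -3.08
i=3: S_3 = -1.03 * 1.73^3 ≈ -5.33
i=4: S_4 = -1.03 * 1.73^4 ≈ -9.23
i=5: S_5 = -1.03 * 1.73^5 ≈ -15.96
The first 6 terms are: [-1.03, -1.78, -3.08, -5.33, -9.23, -15.96]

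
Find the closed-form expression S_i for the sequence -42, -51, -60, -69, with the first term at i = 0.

Check differences: -51 - -42 = -9
-60 - -51 = -9
Common difference d = -9.
First term a = -42.
Formula: S_i = -42 - 9*i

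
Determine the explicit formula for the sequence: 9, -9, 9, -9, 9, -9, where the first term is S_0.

Check ratios: -9 / 9 = -1.0
Common ratio r = -1.
First term a = 9.
Formula: S_i = 9 * (-1)^i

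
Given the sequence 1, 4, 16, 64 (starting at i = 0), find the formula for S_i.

Check ratios: 4 / 1 = 4.0
Common ratio r = 4.
First term a = 1.
Formula: S_i = 1 * 4^i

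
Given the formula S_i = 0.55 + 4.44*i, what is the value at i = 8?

S_8 = 0.55 + 4.44*8 = 0.55 + 35.52 = 36.07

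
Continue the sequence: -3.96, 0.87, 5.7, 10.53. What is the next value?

Differences: 0.87 - -3.96 = 4.83
This is an arithmetic sequence with common difference d = 4.83.
Next term = 10.53 + 4.83 = 15.36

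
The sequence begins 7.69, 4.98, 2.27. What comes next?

Differences: 4.98 - 7.69 = -2.71
This is an arithmetic sequence with common difference d = -2.71.
Next term = 2.27 + -2.71 = -0.44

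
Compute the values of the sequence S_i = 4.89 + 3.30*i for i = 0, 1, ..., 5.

This is an arithmetic sequence.
i=0: S_0 = 4.89 + 3.3*0 = 4.89
i=1: S_1 = 4.89 + 3.3*1 = 8.19
i=2: S_2 = 4.89 + 3.3*2 = 11.49
i=3: S_3 = 4.89 + 3.3*3 = 14.79
i=4: S_4 = 4.89 + 3.3*4 = 18.09
i=5: S_5 = 4.89 + 3.3*5 = 21.39
The first 6 terms are: [4.89, 8.19, 11.49, 14.79, 18.09, 21.39]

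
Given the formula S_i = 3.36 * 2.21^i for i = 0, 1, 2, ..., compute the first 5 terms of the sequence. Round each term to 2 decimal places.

This is a geometric sequence.
i=0: S_0 = 3.36 * 2.21^0 = 3.36
i=1: S_1 = 3.36 * 2.21^1 ≈ 7.43
i=2: S_2 = 3.36 * 2.21^2 ≈ 16.41
i=3: S_3 = 3.36 * 2.21^3 ≈ 36.27
i=4: S_4 = 3.36 * 2.21^4 ≈ 80.15
The first 5 terms are: [3.36, 7.43, 16.41, 36.27, 80.15]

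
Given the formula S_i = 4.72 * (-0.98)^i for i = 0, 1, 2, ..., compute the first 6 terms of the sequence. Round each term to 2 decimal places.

This is a geometric sequence.
i=0: S_0 = 4.72 * (-0.98)^0 = 4.72
i=1: S_1 = 4.72 * (-0.98)^1 ≈ -4.63
i=2: S_2 = 4.72 * (-0.98)^2 ≈ 4.53
i=3: S_3 = 4.72 * (-0.98)^3 ≈ -4.44
i=4: S_4 = 4.72 * (-0.98)^4 ≈ 4.35
i=5: S_5 = 4.72 * (-0.98)^5 ≈ -4.27
The first 6 terms are: [4.72, -4.63, 4.53, -4.44, 4.35, -4.27]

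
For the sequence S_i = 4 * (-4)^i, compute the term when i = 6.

S_6 = 4 * (-4)^6 = 4 * 4096 = 16384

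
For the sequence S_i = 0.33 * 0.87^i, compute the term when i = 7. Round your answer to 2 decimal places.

S_7 = 0.33 * 0.87^7 ≈ 0.33 * 0.3773 ≈ 0.12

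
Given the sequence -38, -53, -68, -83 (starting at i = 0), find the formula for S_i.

Check differences: -53 - -38 = -15
-68 - -53 = -15
Common difference d = -15.
First term a = -38.
Formula: S_i = -38 - 15*i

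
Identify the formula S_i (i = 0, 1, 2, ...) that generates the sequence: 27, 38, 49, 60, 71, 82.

Check differences: 38 - 27 = 11
49 - 38 = 11
Common difference d = 11.
First term a = 27.
Formula: S_i = 27 + 11*i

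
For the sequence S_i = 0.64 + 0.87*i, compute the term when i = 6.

S_6 = 0.64 + 0.87*6 = 0.64 + 5.22 = 5.86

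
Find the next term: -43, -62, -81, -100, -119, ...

Differences: -62 - -43 = -19
This is an arithmetic sequence with common difference d = -19.
Next term = -119 + -19 = -138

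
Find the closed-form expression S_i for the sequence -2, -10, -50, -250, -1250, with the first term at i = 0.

Check ratios: -10 / -2 = 5.0
Common ratio r = 5.
First term a = -2.
Formula: S_i = -2 * 5^i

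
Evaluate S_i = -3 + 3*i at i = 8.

S_8 = -3 + 3*8 = -3 + 24 = 21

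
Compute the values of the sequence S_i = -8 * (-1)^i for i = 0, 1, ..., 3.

This is a geometric sequence.
i=0: S_0 = -8 * (-1)^0 = -8
i=1: S_1 = -8 * (-1)^1 = 8
i=2: S_2 = -8 * (-1)^2 = -8
i=3: S_3 = -8 * (-1)^3 = 8
The first 4 terms are: [-8, 8, -8, 8]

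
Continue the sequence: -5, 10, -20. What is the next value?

Ratios: 10 / -5 = -2.0
This is a geometric sequence with common ratio r = -2.
Next term = -20 * -2 = 40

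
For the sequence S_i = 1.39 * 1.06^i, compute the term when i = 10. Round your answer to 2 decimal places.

S_10 = 1.39 * 1.06^10 ≈ 1.39 * 1.7908 ≈ 2.49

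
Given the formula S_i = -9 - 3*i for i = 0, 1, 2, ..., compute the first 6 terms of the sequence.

This is an arithmetic sequence.
i=0: S_0 = -9 + -3*0 = -9
i=1: S_1 = -9 + -3*1 = -12
i=2: S_2 = -9 + -3*2 = -15
i=3: S_3 = -9 + -3*3 = -18
i=4: S_4 = -9 + -3*4 = -21
i=5: S_5 = -9 + -3*5 = -24
The first 6 terms are: [-9, -12, -15, -18, -21, -24]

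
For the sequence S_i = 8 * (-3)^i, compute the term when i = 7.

S_7 = 8 * (-3)^7 = 8 * -2187 = -17496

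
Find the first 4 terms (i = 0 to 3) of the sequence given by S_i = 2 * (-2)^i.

This is a geometric sequence.
i=0: S_0 = 2 * (-2)^0 = 2
i=1: S_1 = 2 * (-2)^1 = -4
i=2: S_2 = 2 * (-2)^2 = 8
i=3: S_3 = 2 * (-2)^3 = -16
The first 4 terms are: [2, -4, 8, -16]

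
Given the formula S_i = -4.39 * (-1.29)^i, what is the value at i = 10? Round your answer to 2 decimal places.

S_10 = -4.39 * (-1.29)^10 ≈ -4.39 * 12.7614 ≈ -56.02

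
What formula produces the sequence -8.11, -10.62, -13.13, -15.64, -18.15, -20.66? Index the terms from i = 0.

Check differences: -10.62 - -8.11 = -2.51
-13.13 - -10.62 = -2.51
Common difference d = -2.51.
First term a = -8.11.
Formula: S_i = -8.11 - 2.51*i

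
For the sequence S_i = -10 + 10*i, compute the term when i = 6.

S_6 = -10 + 10*6 = -10 + 60 = 50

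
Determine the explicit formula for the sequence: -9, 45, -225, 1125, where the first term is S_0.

Check ratios: 45 / -9 = -5.0
Common ratio r = -5.
First term a = -9.
Formula: S_i = -9 * (-5)^i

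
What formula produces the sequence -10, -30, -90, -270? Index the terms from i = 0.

Check ratios: -30 / -10 = 3.0
Common ratio r = 3.
First term a = -10.
Formula: S_i = -10 * 3^i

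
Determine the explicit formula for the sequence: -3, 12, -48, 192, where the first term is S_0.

Check ratios: 12 / -3 = -4.0
Common ratio r = -4.
First term a = -3.
Formula: S_i = -3 * (-4)^i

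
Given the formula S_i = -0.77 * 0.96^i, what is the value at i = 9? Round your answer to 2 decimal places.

S_9 = -0.77 * 0.96^9 ≈ -0.77 * 0.6925 ≈ -0.53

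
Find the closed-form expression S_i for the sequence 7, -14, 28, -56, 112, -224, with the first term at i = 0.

Check ratios: -14 / 7 = -2.0
Common ratio r = -2.
First term a = 7.
Formula: S_i = 7 * (-2)^i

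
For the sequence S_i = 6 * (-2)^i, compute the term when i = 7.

S_7 = 6 * (-2)^7 = 6 * -128 = -768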